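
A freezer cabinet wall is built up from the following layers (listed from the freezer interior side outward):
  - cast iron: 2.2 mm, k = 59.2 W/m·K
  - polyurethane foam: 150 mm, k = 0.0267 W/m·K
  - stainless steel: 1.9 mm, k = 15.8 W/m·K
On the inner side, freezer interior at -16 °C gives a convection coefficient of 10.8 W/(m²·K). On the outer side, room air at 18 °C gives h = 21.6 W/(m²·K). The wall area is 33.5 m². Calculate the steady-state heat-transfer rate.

Q ≈ 198 W

Thermal resistances in series:
R_inner film = 1/(h_i·A) = 1/(10.8×33.5) = 0.002764 K/W
R_cast iron = L/(kA) = 0.0022/(59.2×33.5) = 1.109×10^-6 K/W
R_polyurethane foam = L/(kA) = 0.15/(0.0267×33.5) = 0.1677 K/W
R_stainless steel = L/(kA) = 0.0019/(15.8×33.5) = 3.59×10^-6 K/W
R_outer film = 1/(h_o·A) = 1/(21.6×33.5) = 0.001382 K/W
R_total = 0.1719 K/W
Q = ΔT / R_total = 34 / 0.1719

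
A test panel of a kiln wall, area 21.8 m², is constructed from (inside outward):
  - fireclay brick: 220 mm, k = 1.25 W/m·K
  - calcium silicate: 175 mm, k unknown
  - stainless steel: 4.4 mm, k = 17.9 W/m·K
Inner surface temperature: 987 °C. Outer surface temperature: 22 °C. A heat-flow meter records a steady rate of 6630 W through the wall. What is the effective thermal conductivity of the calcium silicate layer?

k ≈ 0.0584 W/(m·K)

Using the resistance-network approach (series):
R_fireclay brick = L/(kA) = 0.22/(1.25×21.8) = 0.008073 K/W
R_stainless steel = L/(kA) = 0.0044/(17.9×21.8) = 1.128×10^-5 K/W
Sum of known resistances R_other = 0.008085 K/W
Total R = ΔT/Q = 965/6630 = 0.1456 K/W
R_calcium silicate = R_total − R_other = 0.1375 K/W
k = L/(R·A) = 0.175/(0.1375×21.8)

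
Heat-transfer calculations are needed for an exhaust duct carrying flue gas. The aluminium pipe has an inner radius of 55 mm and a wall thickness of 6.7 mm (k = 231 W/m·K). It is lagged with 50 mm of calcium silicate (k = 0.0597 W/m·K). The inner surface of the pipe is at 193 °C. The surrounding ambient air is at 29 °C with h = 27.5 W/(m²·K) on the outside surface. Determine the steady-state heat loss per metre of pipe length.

q′ ≈ 100 W/m

Treating each annulus and film as a series resistance:
R_aluminium pipe wall = ln(61.7/55)/(2π×231×1) = 7.92×10^-5 K/W
R_calcium silicate = ln(111.7/61.7)/(2π×0.0597×1) = 1.582 K/W
R_outer film = 1/(h_o·2πr_oL) = 1/(27.5×2π×0.1117×1) = 0.05181 K/W
R_total = 1.634 K/W
Q = ΔT/R_total = 164/1.634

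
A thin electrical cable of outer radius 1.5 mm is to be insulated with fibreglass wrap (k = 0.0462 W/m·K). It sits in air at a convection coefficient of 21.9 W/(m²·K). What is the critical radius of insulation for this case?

For a cylinder r_cr = k/h = 0.0462/21.9
r_cr = 2.11 mm; since the bare radius (1.5 mm) is below r_cr, adding a thin layer of insulation will *increase* heat loss.

r_cr ≈ 2.11 mm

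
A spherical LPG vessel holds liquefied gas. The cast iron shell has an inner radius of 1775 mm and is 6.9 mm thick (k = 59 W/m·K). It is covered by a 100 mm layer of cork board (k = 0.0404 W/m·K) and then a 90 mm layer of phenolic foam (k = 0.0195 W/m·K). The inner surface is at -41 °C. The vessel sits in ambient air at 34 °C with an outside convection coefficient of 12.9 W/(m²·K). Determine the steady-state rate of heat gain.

Q ≈ 471 W

Spherical conduction: R = (1/r_in − 1/r_out)/(4πk) per layer; series-sum.
R_cast iron shell = (1/1.775 − 1/1.7819)/(4π×59) = 2.942×10^-6 K/W
R_cork board = (1/1.7819 − 1/1.8819)/(4π×0.0404) = 0.05874 K/W
R_phenolic foam = (1/1.8819 − 1/1.9719)/(4π×0.0195) = 0.09897 K/W
R_outer film = 1/(h·4πr_o²) = 1/(12.9×4π×1.9719²) = 0.001586 K/W
R_total = 0.1593 K/W
Q = ΔT/R_total = 75/0.1593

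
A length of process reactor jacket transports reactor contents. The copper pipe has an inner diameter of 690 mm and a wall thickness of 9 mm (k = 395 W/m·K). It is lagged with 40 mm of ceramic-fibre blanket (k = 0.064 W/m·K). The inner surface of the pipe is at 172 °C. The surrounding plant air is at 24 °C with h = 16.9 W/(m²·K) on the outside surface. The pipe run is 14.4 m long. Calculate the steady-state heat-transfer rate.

Cylindrical conduction, so R = ln(r₂/r₁)/(2πkL) per layer, in series:
R_copper pipe wall = ln(354/345)/(2π×395×14.4) = 7.206×10^-7 K/W
R_ceramic-fibre blanket = ln(394/354)/(2π×0.064×14.4) = 0.01849 K/W
R_outer film = 1/(h_o·2πr_oL) = 1/(16.9×2π×0.394×14.4) = 0.00166 K/W
R_total = 0.02015 K/W
Q = ΔT/R_total = 148/0.02015

Q ≈ 7350 W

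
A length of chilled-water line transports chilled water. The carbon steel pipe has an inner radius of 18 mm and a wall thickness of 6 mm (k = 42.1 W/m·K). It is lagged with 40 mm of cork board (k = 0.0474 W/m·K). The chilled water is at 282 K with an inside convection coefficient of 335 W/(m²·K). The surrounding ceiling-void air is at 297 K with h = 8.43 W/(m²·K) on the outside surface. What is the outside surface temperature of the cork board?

T ≈ 296 K

Treating each annulus and film as a series resistance:
R_inner film = 1/(h_i·2πr₁L) = 1/(335×2π×0.018×1) = 0.02639 K/W
R_carbon steel pipe wall = ln(24/18)/(2π×42.1×1) = 0.001088 K/W
R_cork board = ln(64/24)/(2π×0.0474×1) = 3.293 K/W
R_outer film = 1/(h_o·2πr_oL) = 1/(8.43×2π×0.064×1) = 0.295 K/W
R_total = 3.616 K/W
Q = ΔT/R_total = 15/3.616
Q = 4.15 W/m
T_interface = T_inner + Q·ΣR(inner→interface) = 282 + 4.15×3.321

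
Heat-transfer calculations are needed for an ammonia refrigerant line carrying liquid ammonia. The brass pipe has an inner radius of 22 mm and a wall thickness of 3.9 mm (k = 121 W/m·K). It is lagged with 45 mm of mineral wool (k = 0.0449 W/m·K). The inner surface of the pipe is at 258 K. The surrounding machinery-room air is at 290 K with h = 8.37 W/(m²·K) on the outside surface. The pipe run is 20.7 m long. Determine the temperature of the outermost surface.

T ≈ 288 K

Treating each annulus and film as a series resistance:
R_brass pipe wall = ln(25.9/22)/(2π×121×20.7) = 1.037×10^-5 K/W
R_mineral wool = ln(70.9/25.9)/(2π×0.0449×20.7) = 0.1724 K/W
R_outer film = 1/(h_o·2πr_oL) = 1/(8.37×2π×0.0709×20.7) = 0.01296 K/W
R_total = 0.1854 K/W
Q = ΔT/R_total = 32/0.1854
Q = 173 W
T_interface = T_inner + Q·ΣR(inner→interface) = 258 + 173×0.1725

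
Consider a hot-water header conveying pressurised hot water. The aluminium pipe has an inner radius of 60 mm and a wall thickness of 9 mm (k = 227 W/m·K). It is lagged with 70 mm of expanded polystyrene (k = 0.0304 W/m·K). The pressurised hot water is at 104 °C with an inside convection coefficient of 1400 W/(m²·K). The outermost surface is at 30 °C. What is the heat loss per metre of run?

q′ ≈ 20.2 W/m

Treating each annulus and film as a series resistance:
R_inner film = 1/(h_i·2πr₁L) = 1/(1400×2π×0.06×1) = 0.001895 K/W
R_aluminium pipe wall = ln(69/60)/(2π×227×1) = 9.799×10^-5 K/W
R_expanded polystyrene = ln(139/69)/(2π×0.0304×1) = 3.667 K/W
R_total = 3.669 K/W
Q = ΔT/R_total = 74/3.669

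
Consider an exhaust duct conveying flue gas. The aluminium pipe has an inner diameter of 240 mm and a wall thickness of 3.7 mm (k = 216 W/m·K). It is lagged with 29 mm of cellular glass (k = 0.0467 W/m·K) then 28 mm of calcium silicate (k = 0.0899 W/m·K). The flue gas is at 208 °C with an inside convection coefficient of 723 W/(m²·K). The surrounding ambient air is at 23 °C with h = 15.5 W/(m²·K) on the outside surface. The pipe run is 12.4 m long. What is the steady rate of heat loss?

Cylindrical conduction, so R = ln(r₂/r₁)/(2πkL) per layer, in series:
R_inner film = 1/(h_i·2πr₁L) = 1/(723×2π×0.12×12.4) = 1.479×10^-4 K/W
R_aluminium pipe wall = ln(123.7/120)/(2π×216×12.4) = 1.804×10^-6 K/W
R_cellular glass = ln(152.7/123.7)/(2π×0.0467×12.4) = 0.05789 K/W
R_calcium silicate = ln(180.7/152.7)/(2π×0.0899×12.4) = 0.02404 K/W
R_outer film = 1/(h_o·2πr_oL) = 1/(15.5×2π×0.1807×12.4) = 0.004583 K/W
R_total = 0.08666 K/W
Q = ΔT/R_total = 185/0.08666

Q ≈ 2130 W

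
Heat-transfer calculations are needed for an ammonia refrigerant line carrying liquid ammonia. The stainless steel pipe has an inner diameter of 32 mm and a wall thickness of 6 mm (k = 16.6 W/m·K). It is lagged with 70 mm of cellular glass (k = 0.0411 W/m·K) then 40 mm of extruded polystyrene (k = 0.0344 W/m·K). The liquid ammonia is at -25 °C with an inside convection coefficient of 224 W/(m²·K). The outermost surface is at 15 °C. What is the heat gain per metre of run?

Per-layer cylindrical resistances, series-summed:
R_inner film = 1/(h_i·2πr₁L) = 1/(224×2π×0.016×1) = 0.04441 K/W
R_stainless steel pipe wall = ln(22/16)/(2π×16.6×1) = 0.003053 K/W
R_cellular glass = ln(92/22)/(2π×0.0411×1) = 5.54 K/W
R_extruded polystyrene = ln(132/92)/(2π×0.0344×1) = 1.67 K/W
R_total = 7.258 K/W
Q = ΔT/R_total = 40/7.258

q′ ≈ 5.51 W/m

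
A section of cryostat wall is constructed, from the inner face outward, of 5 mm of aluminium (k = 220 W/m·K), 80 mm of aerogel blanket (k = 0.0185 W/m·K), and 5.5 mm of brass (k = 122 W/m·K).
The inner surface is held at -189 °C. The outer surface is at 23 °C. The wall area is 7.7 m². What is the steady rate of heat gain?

Using the resistance-network approach (series):
R_aluminium = L/(kA) = 0.005/(220×7.7) = 2.952×10^-6 K/W
R_aerogel blanket = L/(kA) = 0.08/(0.0185×7.7) = 0.5616 K/W
R_brass = L/(kA) = 0.0055/(122×7.7) = 5.855×10^-6 K/W
R_total = 0.5616 K/W
Q = ΔT / R_total = 212 / 0.5616

Q ≈ 377 W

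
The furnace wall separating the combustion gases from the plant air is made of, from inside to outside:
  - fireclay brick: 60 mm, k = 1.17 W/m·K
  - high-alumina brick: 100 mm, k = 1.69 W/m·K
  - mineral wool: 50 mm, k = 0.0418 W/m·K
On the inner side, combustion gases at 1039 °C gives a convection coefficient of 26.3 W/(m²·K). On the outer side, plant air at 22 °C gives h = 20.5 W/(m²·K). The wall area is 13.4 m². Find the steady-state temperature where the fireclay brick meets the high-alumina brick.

T ≈ 974 °C

Treating each layer as a thermal resistance in series:
R_inner film = 1/(h_i·A) = 1/(26.3×13.4) = 0.002838 K/W
R_fireclay brick = L/(kA) = 0.06/(1.17×13.4) = 0.003827 K/W
R_high-alumina brick = L/(kA) = 0.1/(1.69×13.4) = 0.004416 K/W
R_mineral wool = L/(kA) = 0.05/(0.0418×13.4) = 0.08927 K/W
R_outer film = 1/(h_o·A) = 1/(20.5×13.4) = 0.00364 K/W
R_total = 0.104 K/W;  Q = ΔT/R_total = 1017/0.104 = 9780 W
T_interface = T_inner − Q·ΣR(inner→interface) = 1039 − 9780×0.006665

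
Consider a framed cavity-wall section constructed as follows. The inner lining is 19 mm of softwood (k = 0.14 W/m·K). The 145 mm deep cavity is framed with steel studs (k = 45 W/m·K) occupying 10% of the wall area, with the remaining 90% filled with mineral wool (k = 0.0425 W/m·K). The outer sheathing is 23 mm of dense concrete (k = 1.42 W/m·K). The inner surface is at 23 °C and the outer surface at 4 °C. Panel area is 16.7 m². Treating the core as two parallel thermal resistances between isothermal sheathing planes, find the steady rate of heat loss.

Q ≈ 1730 W

Sheathing layers in series; stud and cavity paths in parallel between them.
R_inner = 0.019/(0.14×16.7) = 0.008127 K/W
R_stud  = 0.145/(45×0.1×16.7) = 0.001929 K/W
R_cav   = 0.145/(0.0425×0.9×16.7) = 0.227 K/W
1/R_core = 1/R_stud + 1/R_cav → R_core = 0.001913 K/W
R_outer = 0.023/(1.42×16.7) = 9.699×10^-4 K/W
R_total = 0.01101 K/W
Q = ΔT/R_total = 19/0.01101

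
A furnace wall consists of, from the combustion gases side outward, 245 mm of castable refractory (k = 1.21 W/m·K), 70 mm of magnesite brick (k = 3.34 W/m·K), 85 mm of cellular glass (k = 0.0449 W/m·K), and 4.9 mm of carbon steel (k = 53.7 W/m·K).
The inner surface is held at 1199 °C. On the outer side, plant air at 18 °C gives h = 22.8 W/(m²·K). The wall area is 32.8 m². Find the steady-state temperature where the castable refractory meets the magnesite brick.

Treating each layer as a thermal resistance in series:
R_castable refractory = L/(kA) = 0.245/(1.21×32.8) = 0.006173 K/W
R_magnesite brick = L/(kA) = 0.07/(3.34×32.8) = 6.39×10^-4 K/W
R_cellular glass = L/(kA) = 0.085/(0.0449×32.8) = 0.05772 K/W
R_carbon steel = L/(kA) = 0.0049/(53.7×32.8) = 2.782×10^-6 K/W
R_outer film = 1/(h_o·A) = 1/(22.8×32.8) = 0.001337 K/W
R_total = 0.06587 K/W;  Q = ΔT/R_total = 1181/0.06587 = 17930 W
T_interface = T_inner − Q·ΣR(inner→interface) = 1199 − 17900×0.006173

T ≈ 1090 °C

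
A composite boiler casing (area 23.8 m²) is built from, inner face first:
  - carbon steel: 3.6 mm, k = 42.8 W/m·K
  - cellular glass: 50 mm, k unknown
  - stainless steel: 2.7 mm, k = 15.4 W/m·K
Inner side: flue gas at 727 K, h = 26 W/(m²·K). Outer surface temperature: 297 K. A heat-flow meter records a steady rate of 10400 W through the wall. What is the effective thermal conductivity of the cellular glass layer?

k ≈ 0.0529 W/(m·K)

Model the wall as resistances in series:
R_inner film = 1/(h_i·A) = 1/(26×23.8) = 0.001616 K/W
R_carbon steel = L/(kA) = 0.0036/(42.8×23.8) = 3.534×10^-6 K/W
R_stainless steel = L/(kA) = 0.0027/(15.4×23.8) = 7.367×10^-6 K/W
Sum of known resistances R_other = 0.001627 K/W
Total R = ΔT/Q = 430/10400 = 0.04135 K/W
R_cellular glass = R_total − R_other = 0.03972 K/W
k = L/(R·A) = 0.05/(0.03972×23.8)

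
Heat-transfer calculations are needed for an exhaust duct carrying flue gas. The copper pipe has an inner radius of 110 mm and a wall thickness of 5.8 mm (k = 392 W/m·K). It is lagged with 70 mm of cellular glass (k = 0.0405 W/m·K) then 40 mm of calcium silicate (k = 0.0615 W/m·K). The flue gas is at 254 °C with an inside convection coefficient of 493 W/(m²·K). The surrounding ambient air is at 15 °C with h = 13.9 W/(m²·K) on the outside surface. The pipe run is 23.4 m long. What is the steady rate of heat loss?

Q ≈ 2310 W

Cylindrical conduction, so R = ln(r₂/r₁)/(2πkL) per layer, in series:
R_inner film = 1/(h_i·2πr₁L) = 1/(493×2π×0.11×23.4) = 1.254×10^-4 K/W
R_copper pipe wall = ln(115.8/110)/(2π×392×23.4) = 8.916×10^-7 K/W
R_cellular glass = ln(185.8/115.8)/(2π×0.0405×23.4) = 0.0794 K/W
R_calcium silicate = ln(225.8/185.8)/(2π×0.0615×23.4) = 0.02156 K/W
R_outer film = 1/(h_o·2πr_oL) = 1/(13.9×2π×0.2258×23.4) = 0.002167 K/W
R_total = 0.1033 K/W
Q = ΔT/R_total = 239/0.1033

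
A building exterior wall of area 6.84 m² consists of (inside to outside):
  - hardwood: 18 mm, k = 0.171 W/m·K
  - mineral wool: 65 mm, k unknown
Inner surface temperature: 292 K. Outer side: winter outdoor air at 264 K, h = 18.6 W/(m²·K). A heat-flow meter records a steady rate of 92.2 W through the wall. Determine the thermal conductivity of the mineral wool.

k ≈ 0.0339 W/(m·K)

Treating each layer as a thermal resistance in series:
R_hardwood = L/(kA) = 0.018/(0.171×6.84) = 0.01539 K/W
R_outer film = 1/(h_o·A) = 1/(18.6×6.84) = 0.00786 K/W
Sum of known resistances R_other = 0.02325 K/W
Total R = ΔT/Q = 28/92.2 = 0.3037 K/W
R_mineral wool = R_total − R_other = 0.2804 K/W
k = L/(R·A) = 0.065/(0.2804×6.84)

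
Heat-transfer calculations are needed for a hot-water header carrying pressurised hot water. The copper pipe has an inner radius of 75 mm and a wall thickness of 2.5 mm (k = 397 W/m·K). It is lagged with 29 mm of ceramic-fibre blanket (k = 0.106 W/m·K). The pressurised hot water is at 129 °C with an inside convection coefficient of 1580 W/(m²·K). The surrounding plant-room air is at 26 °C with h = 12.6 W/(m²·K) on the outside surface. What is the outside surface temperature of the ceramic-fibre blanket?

T ≈ 46.5 °C

For a radial system each layer contributes R = ln(r_out/r_in)/(2πkL); films add R = 1/(hA).
R_inner film = 1/(h_i·2πr₁L) = 1/(1580×2π×0.075×1) = 0.001343 K/W
R_copper pipe wall = ln(77.5/75)/(2π×397×1) = 1.315×10^-5 K/W
R_ceramic-fibre blanket = ln(106.5/77.5)/(2π×0.106×1) = 0.4773 K/W
R_outer film = 1/(h_o·2πr_oL) = 1/(12.6×2π×0.1065×1) = 0.1186 K/W
R_total = 0.5972 K/W
Q = ΔT/R_total = 103/0.5972
Q = 172 W/m
T_interface = T_inner − Q·ΣR(inner→interface) = 129 − 172×0.4786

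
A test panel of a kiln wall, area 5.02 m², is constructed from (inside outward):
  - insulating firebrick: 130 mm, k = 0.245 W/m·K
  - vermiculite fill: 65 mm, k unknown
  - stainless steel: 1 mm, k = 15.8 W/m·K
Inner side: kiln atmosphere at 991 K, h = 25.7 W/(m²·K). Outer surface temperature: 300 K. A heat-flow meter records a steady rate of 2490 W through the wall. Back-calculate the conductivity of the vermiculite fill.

k ≈ 0.0789 W/(m·K)

Thermal resistances in series:
R_inner film = 1/(h_i·A) = 1/(25.7×5.02) = 0.007751 K/W
R_insulating firebrick = L/(kA) = 0.13/(0.245×5.02) = 0.1057 K/W
R_stainless steel = L/(kA) = 0.001/(15.8×5.02) = 1.261×10^-5 K/W
Sum of known resistances R_other = 0.1135 K/W
Total R = ΔT/Q = 691/2490 = 0.2775 K/W
R_vermiculite fill = R_total − R_other = 0.164 K/W
k = L/(R·A) = 0.065/(0.164×5.02)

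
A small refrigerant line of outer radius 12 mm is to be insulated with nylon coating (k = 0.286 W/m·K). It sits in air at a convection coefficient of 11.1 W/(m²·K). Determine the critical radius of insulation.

r_cr ≈ 25.8 mm

For a cylinder r_cr = k/h = 0.286/11.1
r_cr = 25.8 mm; since the bare radius (12 mm) is below r_cr, adding a thin layer of insulation will *increase* heat loss.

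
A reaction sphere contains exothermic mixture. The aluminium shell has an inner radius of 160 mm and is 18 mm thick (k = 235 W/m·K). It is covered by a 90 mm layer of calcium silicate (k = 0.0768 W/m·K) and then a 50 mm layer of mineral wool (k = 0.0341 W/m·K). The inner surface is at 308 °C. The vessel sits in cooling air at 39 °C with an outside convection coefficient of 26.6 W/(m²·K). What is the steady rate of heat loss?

Each spherical layer contributes R = (1/r_i − 1/r_o)/(4πk):
R_aluminium shell = (1/0.16 − 1/0.178)/(4π×235) = 2.14×10^-4 K/W
R_calcium silicate = (1/0.178 − 1/0.268)/(4π×0.0768) = 1.955 K/W
R_mineral wool = (1/0.268 − 1/0.318)/(4π×0.0341) = 1.369 K/W
R_outer film = 1/(h·4πr_o²) = 1/(26.6×4π×0.318²) = 0.02958 K/W
R_total = 3.354 K/W
Q = ΔT/R_total = 269/3.354

Q ≈ 80.2 W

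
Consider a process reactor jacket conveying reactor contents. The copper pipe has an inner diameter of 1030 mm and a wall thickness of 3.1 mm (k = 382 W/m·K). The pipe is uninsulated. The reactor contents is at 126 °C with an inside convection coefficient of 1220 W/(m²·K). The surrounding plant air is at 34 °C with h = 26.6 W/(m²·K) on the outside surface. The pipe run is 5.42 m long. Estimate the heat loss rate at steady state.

Q ≈ 42200 W

For a radial system each layer contributes R = ln(r_out/r_in)/(2πkL); films add R = 1/(hA).
R_inner film = 1/(h_i·2πr₁L) = 1/(1220×2π×0.515×5.42) = 4.674×10^-5 K/W
R_copper pipe wall = ln(518.1/515)/(2π×382×5.42) = 4.613×10^-7 K/W
R_outer film = 1/(h_o·2πr_oL) = 1/(26.6×2π×0.5181×5.42) = 0.002131 K/W
R_total = 0.002178 K/W
Q = ΔT/R_total = 92/0.002178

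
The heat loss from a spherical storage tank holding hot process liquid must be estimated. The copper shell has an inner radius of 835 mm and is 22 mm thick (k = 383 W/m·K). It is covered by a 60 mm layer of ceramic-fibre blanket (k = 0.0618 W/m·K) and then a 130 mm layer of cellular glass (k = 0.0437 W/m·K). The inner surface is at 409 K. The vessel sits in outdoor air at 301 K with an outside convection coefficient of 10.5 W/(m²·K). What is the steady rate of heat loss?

For a spherical shell R = (1/r₁ − 1/r₂)/(4πk); film R = 1/(h·4πr²). In series:
R_copper shell = (1/0.835 − 1/0.857)/(4π×383) = 6.388×10^-6 K/W
R_ceramic-fibre blanket = (1/0.857 − 1/0.917)/(4π×0.0618) = 0.09831 K/W
R_cellular glass = (1/0.917 − 1/1.047)/(4π×0.0437) = 0.2466 K/W
R_outer film = 1/(h·4πr_o²) = 1/(10.5×4π×1.047²) = 0.006914 K/W
R_total = 0.3518 K/W
Q = ΔT/R_total = 108/0.3518

Q ≈ 307 W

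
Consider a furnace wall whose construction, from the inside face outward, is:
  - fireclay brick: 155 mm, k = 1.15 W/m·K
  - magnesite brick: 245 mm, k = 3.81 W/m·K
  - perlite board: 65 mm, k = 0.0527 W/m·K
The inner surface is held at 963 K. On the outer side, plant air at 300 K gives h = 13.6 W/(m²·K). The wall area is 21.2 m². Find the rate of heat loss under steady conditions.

Treating each layer as a thermal resistance in series:
R_fireclay brick = L/(kA) = 0.155/(1.15×21.2) = 0.006358 K/W
R_magnesite brick = L/(kA) = 0.245/(3.81×21.2) = 0.003033 K/W
R_perlite board = L/(kA) = 0.065/(0.0527×21.2) = 0.05818 K/W
R_outer film = 1/(h_o·A) = 1/(13.6×21.2) = 0.003468 K/W
R_total = 0.07104 K/W
Q = ΔT / R_total = 663 / 0.07104

Q ≈ 9330 W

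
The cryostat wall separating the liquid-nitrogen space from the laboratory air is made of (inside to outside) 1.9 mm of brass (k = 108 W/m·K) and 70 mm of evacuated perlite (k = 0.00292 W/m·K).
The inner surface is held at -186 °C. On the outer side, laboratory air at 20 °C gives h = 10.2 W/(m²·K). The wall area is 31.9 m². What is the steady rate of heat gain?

Q ≈ 273 W

Treating each layer as a thermal resistance in series:
R_brass = L/(kA) = 0.0019/(108×31.9) = 5.515×10^-7 K/W
R_evacuated perlite = L/(kA) = 0.07/(0.00292×31.9) = 0.7515 K/W
R_outer film = 1/(h_o·A) = 1/(10.2×31.9) = 0.003073 K/W
R_total = 0.7546 K/W
Q = ΔT / R_total = 206 / 0.7546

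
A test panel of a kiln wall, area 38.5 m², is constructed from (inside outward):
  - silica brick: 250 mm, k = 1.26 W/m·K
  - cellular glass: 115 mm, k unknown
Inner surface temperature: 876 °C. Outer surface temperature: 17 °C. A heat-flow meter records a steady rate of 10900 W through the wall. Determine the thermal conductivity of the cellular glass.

k ≈ 0.0406 W/(m·K)

Series thermal resistances:
R_silica brick = L/(kA) = 0.25/(1.26×38.5) = 0.005154 K/W
Sum of known resistances R_other = 0.005154 K/W
Total R = ΔT/Q = 859/10900 = 0.07881 K/W
R_cellular glass = R_total − R_other = 0.07365 K/W
k = L/(R·A) = 0.115/(0.07365×38.5)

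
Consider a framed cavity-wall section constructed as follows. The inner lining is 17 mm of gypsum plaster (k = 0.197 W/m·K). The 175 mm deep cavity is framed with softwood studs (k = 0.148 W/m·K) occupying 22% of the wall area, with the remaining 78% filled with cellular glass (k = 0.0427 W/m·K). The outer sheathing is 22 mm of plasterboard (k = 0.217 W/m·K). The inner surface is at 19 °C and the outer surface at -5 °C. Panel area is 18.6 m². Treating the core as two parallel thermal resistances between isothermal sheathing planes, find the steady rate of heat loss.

Q ≈ 157 W

Sheathing layers in series; stud and cavity paths in parallel between them.
R_inner = 0.017/(0.197×18.6) = 0.004639 K/W
R_stud  = 0.175/(0.148×0.22×18.6) = 0.289 K/W
R_cav   = 0.175/(0.0427×0.78×18.6) = 0.2825 K/W
1/R_core = 1/R_stud + 1/R_cav → R_core = 0.1428 K/W
R_outer = 0.022/(0.217×18.6) = 0.005451 K/W
R_total = 0.1529 K/W
Q = ΔT/R_total = 24/0.1529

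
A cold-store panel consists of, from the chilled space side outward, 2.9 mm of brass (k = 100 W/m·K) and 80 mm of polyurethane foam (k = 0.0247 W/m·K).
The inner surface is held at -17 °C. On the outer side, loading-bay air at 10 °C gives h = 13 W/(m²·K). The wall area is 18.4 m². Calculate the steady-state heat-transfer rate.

Q ≈ 150 W

Using the resistance-network approach (series):
R_brass = L/(kA) = 0.0029/(100×18.4) = 1.576×10^-6 K/W
R_polyurethane foam = L/(kA) = 0.08/(0.0247×18.4) = 0.176 K/W
R_outer film = 1/(h_o·A) = 1/(13×18.4) = 0.004181 K/W
R_total = 0.1802 K/W
Q = ΔT / R_total = 27 / 0.1802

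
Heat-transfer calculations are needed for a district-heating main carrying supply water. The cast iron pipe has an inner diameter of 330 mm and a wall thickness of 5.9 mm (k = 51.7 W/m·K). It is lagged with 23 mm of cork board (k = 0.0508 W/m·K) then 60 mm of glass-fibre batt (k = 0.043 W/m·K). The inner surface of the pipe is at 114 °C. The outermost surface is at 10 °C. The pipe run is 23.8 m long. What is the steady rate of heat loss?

Q ≈ 1780 W

Radial resistances (cylindrical: R_cond = ln(r_o/r_i)/(2πkL), R_conv = 1/(h·2πrL)):
R_cast iron pipe wall = ln(170.9/165)/(2π×51.7×23.8) = 4.544×10^-6 K/W
R_cork board = ln(193.9/170.9)/(2π×0.0508×23.8) = 0.01662 K/W
R_glass-fibre batt = ln(253.9/193.9)/(2π×0.043×23.8) = 0.04193 K/W
R_total = 0.05855 K/W
Q = ΔT/R_total = 104/0.05855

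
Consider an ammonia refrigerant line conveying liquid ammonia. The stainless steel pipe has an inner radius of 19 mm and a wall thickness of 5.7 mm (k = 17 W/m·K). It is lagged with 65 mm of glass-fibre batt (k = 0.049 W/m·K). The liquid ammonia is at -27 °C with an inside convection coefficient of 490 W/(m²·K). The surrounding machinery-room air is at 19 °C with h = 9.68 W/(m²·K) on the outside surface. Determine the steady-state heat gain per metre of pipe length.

q′ ≈ 10.5 W/m

Radial resistances (cylindrical: R_cond = ln(r_o/r_i)/(2πkL), R_conv = 1/(h·2πrL)):
R_inner film = 1/(h_i·2πr₁L) = 1/(490×2π×0.019×1) = 0.0171 K/W
R_stainless steel pipe wall = ln(24.7/19)/(2π×17×1) = 0.002456 K/W
R_glass-fibre batt = ln(89.7/24.7)/(2π×0.049×1) = 4.189 K/W
R_outer film = 1/(h_o·2πr_oL) = 1/(9.68×2π×0.0897×1) = 0.1833 K/W
R_total = 4.392 K/W
Q = ΔT/R_total = 46/4.392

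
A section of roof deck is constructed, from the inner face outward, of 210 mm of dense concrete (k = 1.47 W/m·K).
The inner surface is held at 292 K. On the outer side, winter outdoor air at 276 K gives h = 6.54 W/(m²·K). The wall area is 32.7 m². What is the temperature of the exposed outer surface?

T ≈ 284 K

Thermal resistances in series:
R_dense concrete = L/(kA) = 0.21/(1.47×32.7) = 0.004369 K/W
R_outer film = 1/(h_o·A) = 1/(6.54×32.7) = 0.004676 K/W
R_total = 0.009045 K/W;  Q = ΔT/R_total = 16/0.009045 = 1769 W
T_interface = T_inner − Q·ΣR(inner→interface) = 292 − 1770×0.004369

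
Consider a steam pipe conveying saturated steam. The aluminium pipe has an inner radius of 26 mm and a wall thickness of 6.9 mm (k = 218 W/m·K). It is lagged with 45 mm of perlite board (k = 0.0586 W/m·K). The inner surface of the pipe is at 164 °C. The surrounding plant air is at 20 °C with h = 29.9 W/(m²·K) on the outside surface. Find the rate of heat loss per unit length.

Per-layer cylindrical resistances, series-summed:
R_aluminium pipe wall = ln(32.9/26)/(2π×218×1) = 1.718×10^-4 K/W
R_perlite board = ln(77.9/32.9)/(2π×0.0586×1) = 2.341 K/W
R_outer film = 1/(h_o·2πr_oL) = 1/(29.9×2π×0.0779×1) = 0.06833 K/W
R_total = 2.41 K/W
Q = ΔT/R_total = 144/2.41

q′ ≈ 59.8 W/m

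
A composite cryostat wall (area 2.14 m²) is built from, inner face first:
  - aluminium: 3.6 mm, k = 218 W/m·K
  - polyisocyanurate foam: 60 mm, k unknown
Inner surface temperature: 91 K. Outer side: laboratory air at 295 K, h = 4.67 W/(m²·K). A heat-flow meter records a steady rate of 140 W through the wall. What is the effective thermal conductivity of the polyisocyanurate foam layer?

k ≈ 0.0207 W/(m·K)

Series thermal resistances:
R_aluminium = L/(kA) = 0.0036/(218×2.14) = 7.717×10^-6 K/W
R_outer film = 1/(h_o·A) = 1/(4.67×2.14) = 0.1001 K/W
Sum of known resistances R_other = 0.1001 K/W
Total R = ΔT/Q = 204/140 = 1.457 K/W
R_polyisocyanurate foam = R_total − R_other = 1.357 K/W
k = L/(R·A) = 0.06/(1.357×2.14)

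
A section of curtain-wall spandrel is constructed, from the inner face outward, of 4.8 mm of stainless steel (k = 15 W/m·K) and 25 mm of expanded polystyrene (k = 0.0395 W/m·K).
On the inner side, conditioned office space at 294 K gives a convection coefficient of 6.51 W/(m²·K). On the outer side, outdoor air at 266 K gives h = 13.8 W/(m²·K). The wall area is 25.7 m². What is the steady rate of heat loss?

Treating each layer as a thermal resistance in series:
R_inner film = 1/(h_i·A) = 1/(6.51×25.7) = 0.005977 K/W
R_stainless steel = L/(kA) = 0.0048/(15×25.7) = 1.245×10^-5 K/W
R_expanded polystyrene = L/(kA) = 0.025/(0.0395×25.7) = 0.02463 K/W
R_outer film = 1/(h_o·A) = 1/(13.8×25.7) = 0.00282 K/W
R_total = 0.03344 K/W
Q = ΔT / R_total = 28 / 0.03344

Q ≈ 837 W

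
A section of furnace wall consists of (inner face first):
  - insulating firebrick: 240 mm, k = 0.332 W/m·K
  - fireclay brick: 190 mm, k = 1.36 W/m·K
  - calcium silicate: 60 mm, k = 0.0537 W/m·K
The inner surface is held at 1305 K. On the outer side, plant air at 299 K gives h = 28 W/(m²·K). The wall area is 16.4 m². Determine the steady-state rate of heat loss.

Treating each layer as a thermal resistance in series:
R_insulating firebrick = L/(kA) = 0.24/(0.332×16.4) = 0.04408 K/W
R_fireclay brick = L/(kA) = 0.19/(1.36×16.4) = 0.008519 K/W
R_calcium silicate = L/(kA) = 0.06/(0.0537×16.4) = 0.06813 K/W
R_outer film = 1/(h_o·A) = 1/(28×16.4) = 0.002178 K/W
R_total = 0.1229 K/W
Q = ΔT / R_total = 1006 / 0.1229

Q ≈ 8190 W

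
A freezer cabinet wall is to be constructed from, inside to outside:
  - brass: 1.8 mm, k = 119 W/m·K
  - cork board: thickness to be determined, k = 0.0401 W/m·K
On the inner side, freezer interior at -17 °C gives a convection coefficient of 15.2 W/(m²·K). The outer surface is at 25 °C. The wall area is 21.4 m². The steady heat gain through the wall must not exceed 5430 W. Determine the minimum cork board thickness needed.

Using the resistance-network approach (series):
R_inner film = 1/(h_i·A) = 1/(15.2×21.4) = 0.003074 K/W
R_brass = L/(kA) = 0.0018/(119×21.4) = 7.068×10^-7 K/W
Sum of the known resistances R_other = 0.003075 K/W
Required total resistance R_tot = ΔT/Q_allow = 42/5430 = 0.007735 K/W
R_cork board = R_tot − R_other = 0.00466 K/W
L = R·k·A = 0.00466×0.0401×21.4

L ≈ 4 mm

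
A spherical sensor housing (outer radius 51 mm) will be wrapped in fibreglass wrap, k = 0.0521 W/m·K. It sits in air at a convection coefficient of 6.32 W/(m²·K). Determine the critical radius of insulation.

r_cr ≈ 16.5 mm

For a sphere r_cr = 2k/h = 2×0.0521/6.32
r_cr = 16.5 mm; since the bare radius (51 mm) is above r_cr, any added insulation will reduce heat loss.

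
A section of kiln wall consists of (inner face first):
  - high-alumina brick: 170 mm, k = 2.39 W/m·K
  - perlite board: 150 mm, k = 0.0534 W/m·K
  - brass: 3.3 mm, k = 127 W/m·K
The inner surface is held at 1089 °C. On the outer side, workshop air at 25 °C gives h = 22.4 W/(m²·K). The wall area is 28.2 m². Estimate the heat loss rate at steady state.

Q ≈ 10300 W

Series thermal resistances:
R_high-alumina brick = L/(kA) = 0.17/(2.39×28.2) = 0.002522 K/W
R_perlite board = L/(kA) = 0.15/(0.0534×28.2) = 0.09961 K/W
R_brass = L/(kA) = 0.0033/(127×28.2) = 9.214×10^-7 K/W
R_outer film = 1/(h_o·A) = 1/(22.4×28.2) = 0.001583 K/W
R_total = 0.1037 K/W
Q = ΔT / R_total = 1064 / 0.1037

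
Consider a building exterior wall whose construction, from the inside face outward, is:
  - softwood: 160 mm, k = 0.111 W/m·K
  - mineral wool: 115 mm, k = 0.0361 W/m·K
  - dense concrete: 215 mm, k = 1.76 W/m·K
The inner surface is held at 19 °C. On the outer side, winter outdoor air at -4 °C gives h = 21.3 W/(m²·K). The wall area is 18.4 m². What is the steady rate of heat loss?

Model the wall as resistances in series:
R_softwood = L/(kA) = 0.16/(0.111×18.4) = 0.07834 K/W
R_mineral wool = L/(kA) = 0.115/(0.0361×18.4) = 0.1731 K/W
R_dense concrete = L/(kA) = 0.215/(1.76×18.4) = 0.006639 K/W
R_outer film = 1/(h_o·A) = 1/(21.3×18.4) = 0.002552 K/W
R_total = 0.2607 K/W
Q = ΔT / R_total = 23 / 0.2607

Q ≈ 88.2 W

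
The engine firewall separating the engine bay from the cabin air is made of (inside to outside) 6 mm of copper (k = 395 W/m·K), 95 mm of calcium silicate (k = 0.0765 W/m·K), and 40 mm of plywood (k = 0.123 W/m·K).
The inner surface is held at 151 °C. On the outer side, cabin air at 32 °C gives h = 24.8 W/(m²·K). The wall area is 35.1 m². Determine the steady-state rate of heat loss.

Using the resistance-network approach (series):
R_copper = L/(kA) = 0.006/(395×35.1) = 4.328×10^-7 K/W
R_calcium silicate = L/(kA) = 0.095/(0.0765×35.1) = 0.03538 K/W
R_plywood = L/(kA) = 0.04/(0.123×35.1) = 0.009265 K/W
R_outer film = 1/(h_o·A) = 1/(24.8×35.1) = 0.001149 K/W
R_total = 0.04579 K/W
Q = ΔT / R_total = 119 / 0.04579

Q ≈ 2600 W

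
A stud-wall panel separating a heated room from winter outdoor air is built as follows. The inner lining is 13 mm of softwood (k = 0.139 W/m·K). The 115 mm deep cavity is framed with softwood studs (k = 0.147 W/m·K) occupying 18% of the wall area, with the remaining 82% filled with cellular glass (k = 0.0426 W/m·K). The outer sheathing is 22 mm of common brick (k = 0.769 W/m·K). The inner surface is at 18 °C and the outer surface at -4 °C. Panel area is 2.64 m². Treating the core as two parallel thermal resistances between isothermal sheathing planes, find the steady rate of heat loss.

Sheathing layers in series; stud and cavity paths in parallel between them.
R_inner = 0.013/(0.139×2.64) = 0.03543 K/W
R_stud  = 0.115/(0.147×0.18×2.64) = 1.646 K/W
R_cav   = 0.115/(0.0426×0.82×2.64) = 1.247 K/W
1/R_core = 1/R_stud + 1/R_cav → R_core = 0.7095 K/W
R_outer = 0.022/(0.769×2.64) = 0.01084 K/W
R_total = 0.7558 K/W
Q = ΔT/R_total = 22/0.7558

Q ≈ 29.1 W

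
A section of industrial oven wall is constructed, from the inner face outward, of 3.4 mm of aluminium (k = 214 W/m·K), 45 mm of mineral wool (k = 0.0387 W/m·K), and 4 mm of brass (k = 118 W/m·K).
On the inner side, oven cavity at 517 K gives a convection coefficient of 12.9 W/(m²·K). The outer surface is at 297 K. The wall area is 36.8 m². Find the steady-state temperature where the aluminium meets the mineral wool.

Model the wall as resistances in series:
R_inner film = 1/(h_i·A) = 1/(12.9×36.8) = 0.002107 K/W
R_aluminium = L/(kA) = 0.0034/(214×36.8) = 4.317×10^-7 K/W
R_mineral wool = L/(kA) = 0.045/(0.0387×36.8) = 0.0316 K/W
R_brass = L/(kA) = 0.004/(118×36.8) = 9.211×10^-7 K/W
R_total = 0.03371 K/W;  Q = ΔT/R_total = 220/0.03371 = 6527 W
T_interface = T_inner − Q·ΣR(inner→interface) = 517 − 6530×0.002107

T ≈ 503 K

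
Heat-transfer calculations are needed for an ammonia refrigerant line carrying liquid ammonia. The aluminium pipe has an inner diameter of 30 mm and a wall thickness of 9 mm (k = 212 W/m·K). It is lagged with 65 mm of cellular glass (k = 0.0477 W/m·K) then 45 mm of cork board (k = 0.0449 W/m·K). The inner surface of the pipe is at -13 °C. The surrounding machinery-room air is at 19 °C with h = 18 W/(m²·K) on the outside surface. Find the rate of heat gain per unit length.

q′ ≈ 5.43 W/m

Per-layer cylindrical resistances, series-summed:
R_aluminium pipe wall = ln(24/15)/(2π×212×1) = 3.528×10^-4 K/W
R_cellular glass = ln(89/24)/(2π×0.0477×1) = 4.373 K/W
R_cork board = ln(134/89)/(2π×0.0449×1) = 1.45 K/W
R_outer film = 1/(h_o·2πr_oL) = 1/(18×2π×0.134×1) = 0.06598 K/W
R_total = 5.89 K/W
Q = ΔT/R_total = 32/5.89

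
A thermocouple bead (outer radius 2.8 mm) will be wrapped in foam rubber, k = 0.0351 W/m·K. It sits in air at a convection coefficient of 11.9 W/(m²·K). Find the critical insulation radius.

For a sphere r_cr = 2k/h = 2×0.0351/11.9
r_cr = 5.9 mm; since the bare radius (2.8 mm) is below r_cr, adding a thin layer of insulation will *increase* heat loss.

r_cr ≈ 5.9 mm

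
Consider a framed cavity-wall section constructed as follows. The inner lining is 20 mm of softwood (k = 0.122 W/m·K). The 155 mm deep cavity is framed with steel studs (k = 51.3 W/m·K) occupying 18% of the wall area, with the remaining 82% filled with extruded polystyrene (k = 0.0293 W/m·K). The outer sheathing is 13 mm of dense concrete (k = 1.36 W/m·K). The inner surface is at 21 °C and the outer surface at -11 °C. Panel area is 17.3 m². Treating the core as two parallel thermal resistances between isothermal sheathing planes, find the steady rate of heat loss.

Q ≈ 2910 W

Sheathing layers in series; stud and cavity paths in parallel between them.
R_inner = 0.02/(0.122×17.3) = 0.009476 K/W
R_stud  = 0.155/(51.3×0.18×17.3) = 9.703×10^-4 K/W
R_cav   = 0.155/(0.0293×0.82×17.3) = 0.3729 K/W
1/R_core = 1/R_stud + 1/R_cav → R_core = 9.678×10^-4 K/W
R_outer = 0.013/(1.36×17.3) = 5.525×10^-4 K/W
R_total = 0.011 K/W
Q = ΔT/R_total = 32/0.011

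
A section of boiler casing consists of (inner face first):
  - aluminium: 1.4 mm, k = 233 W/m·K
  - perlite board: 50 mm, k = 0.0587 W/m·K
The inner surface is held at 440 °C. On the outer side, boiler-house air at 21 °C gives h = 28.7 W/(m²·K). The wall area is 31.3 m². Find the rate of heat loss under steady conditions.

Q ≈ 14800 W

Treating each layer as a thermal resistance in series:
R_aluminium = L/(kA) = 0.0014/(233×31.3) = 1.92×10^-7 K/W
R_perlite board = L/(kA) = 0.05/(0.0587×31.3) = 0.02721 K/W
R_outer film = 1/(h_o·A) = 1/(28.7×31.3) = 0.001113 K/W
R_total = 0.02833 K/W
Q = ΔT / R_total = 419 / 0.02833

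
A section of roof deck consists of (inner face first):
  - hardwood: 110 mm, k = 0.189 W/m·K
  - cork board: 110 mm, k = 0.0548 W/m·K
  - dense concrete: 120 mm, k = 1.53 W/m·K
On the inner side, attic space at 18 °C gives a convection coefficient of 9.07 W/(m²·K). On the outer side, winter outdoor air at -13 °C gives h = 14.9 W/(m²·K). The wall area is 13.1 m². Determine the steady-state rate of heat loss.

Series thermal resistances:
R_inner film = 1/(h_i·A) = 1/(9.07×13.1) = 0.008416 K/W
R_hardwood = L/(kA) = 0.11/(0.189×13.1) = 0.04443 K/W
R_cork board = L/(kA) = 0.11/(0.0548×13.1) = 0.1532 K/W
R_dense concrete = L/(kA) = 0.12/(1.53×13.1) = 0.005987 K/W
R_outer film = 1/(h_o·A) = 1/(14.9×13.1) = 0.005123 K/W
R_total = 0.2172 K/W
Q = ΔT / R_total = 31 / 0.2172

Q ≈ 143 W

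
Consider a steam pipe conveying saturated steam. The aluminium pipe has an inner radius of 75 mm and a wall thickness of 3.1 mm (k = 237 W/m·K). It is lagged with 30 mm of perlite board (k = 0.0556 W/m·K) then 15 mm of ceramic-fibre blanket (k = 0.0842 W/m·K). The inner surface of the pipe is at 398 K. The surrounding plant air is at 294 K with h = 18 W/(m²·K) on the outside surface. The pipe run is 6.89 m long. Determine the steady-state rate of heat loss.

Radial resistances (cylindrical: R_cond = ln(r_o/r_i)/(2πkL), R_conv = 1/(h·2πrL)):
R_aluminium pipe wall = ln(78.1/75)/(2π×237×6.89) = 3.948×10^-6 K/W
R_perlite board = ln(108.1/78.1)/(2π×0.0556×6.89) = 0.1351 K/W
R_ceramic-fibre blanket = ln(123.1/108.1)/(2π×0.0842×6.89) = 0.03565 K/W
R_outer film = 1/(h_o·2πr_oL) = 1/(18×2π×0.1231×6.89) = 0.01042 K/W
R_total = 0.1811 K/W
Q = ΔT/R_total = 104/0.1811

Q ≈ 574 W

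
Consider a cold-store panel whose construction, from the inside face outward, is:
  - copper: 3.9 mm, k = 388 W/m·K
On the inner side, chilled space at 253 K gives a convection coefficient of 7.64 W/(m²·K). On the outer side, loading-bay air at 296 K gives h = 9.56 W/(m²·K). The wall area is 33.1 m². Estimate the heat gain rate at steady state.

Treating each layer as a thermal resistance in series:
R_inner film = 1/(h_i·A) = 1/(7.64×33.1) = 0.003954 K/W
R_copper = L/(kA) = 0.0039/(388×33.1) = 3.037×10^-7 K/W
R_outer film = 1/(h_o·A) = 1/(9.56×33.1) = 0.00316 K/W
R_total = 0.007115 K/W
Q = ΔT / R_total = 43 / 0.007115

Q ≈ 6040 W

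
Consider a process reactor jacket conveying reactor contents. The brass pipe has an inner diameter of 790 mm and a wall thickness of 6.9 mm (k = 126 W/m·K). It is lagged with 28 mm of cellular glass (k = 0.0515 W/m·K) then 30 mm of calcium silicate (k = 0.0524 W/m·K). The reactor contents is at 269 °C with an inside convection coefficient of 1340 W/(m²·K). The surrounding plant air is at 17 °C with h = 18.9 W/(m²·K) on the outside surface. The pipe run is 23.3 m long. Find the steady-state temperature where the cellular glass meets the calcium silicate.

Per-layer cylindrical resistances, series-summed:
R_inner film = 1/(h_i·2πr₁L) = 1/(1340×2π×0.395×23.3) = 1.291×10^-5 K/W
R_brass pipe wall = ln(401.9/395)/(2π×126×23.3) = 9.388×10^-7 K/W
R_cellular glass = ln(429.9/401.9)/(2π×0.0515×23.3) = 0.008933 K/W
R_calcium silicate = ln(459.9/429.9)/(2π×0.0524×23.3) = 0.008793 K/W
R_outer film = 1/(h_o·2πr_oL) = 1/(18.9×2π×0.4599×23.3) = 7.858×10^-4 K/W
R_total = 0.01853 K/W
Q = ΔT/R_total = 252/0.01853
Q = 13600 W
T_interface = T_inner − Q·ΣR(inner→interface) = 269 − 13600×0.008947

T ≈ 147 °C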